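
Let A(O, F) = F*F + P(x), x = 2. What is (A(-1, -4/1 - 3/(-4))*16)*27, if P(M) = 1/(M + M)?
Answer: 4671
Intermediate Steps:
P(M) = 1/(2*M)
A(O, F) = ¼ + F² (A(O, F) = F*F + (½)/2 = F² + (½)*(½) = F² + ¼ = ¼ + F²)
(A(-1, -4/1 - 3/(-4))*16)*27 = ((¼ + (-4/1 - 3/(-4))²)*16)*27 = ((¼ + (-4*1 - 3*(-¼))²)*16)*27 = ((¼ + (-4 + ¾)²)*16)*27 = ((¼ + (-13/4)²)*16)*27 = ((¼ + 169/16)*16)*27 = ((173/16)*16)*27 = 173*27 = 4671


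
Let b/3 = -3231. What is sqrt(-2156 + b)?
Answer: 17*I*sqrt(41) ≈ 108.85*I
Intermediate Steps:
b = -9693 (b = 3*(-3231) = -9693)
sqrt(-2156 + b) = sqrt(-2156 - 9693) = sqrt(-11849) = 17*I*sqrt(41)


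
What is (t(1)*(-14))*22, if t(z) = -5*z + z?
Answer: 1232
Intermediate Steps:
t(z) = -4*z
(t(1)*(-14))*22 = (-4*1*(-14))*22 = -4*(-14)*22 = 56*22 = 1232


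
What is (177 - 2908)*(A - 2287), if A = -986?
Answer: 8938563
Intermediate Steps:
(177 - 2908)*(A - 2287) = (177 - 2908)*(-986 - 2287) = -2731*(-3273) = 8938563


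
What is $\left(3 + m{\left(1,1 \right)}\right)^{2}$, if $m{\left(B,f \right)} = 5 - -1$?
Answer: $81$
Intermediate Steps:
$m{\left(B,f \right)} = 6$ ($m{\left(B,f \right)} = 5 + 1 = 6$)
$\left(3 + m{\left(1,1 \right)}\right)^{2} = \left(3 + 6\right)^{2} = 9^{2} = 81$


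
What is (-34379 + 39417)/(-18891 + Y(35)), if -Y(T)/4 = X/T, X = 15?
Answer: -35266/132249 ≈ -0.26666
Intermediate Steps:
Y(T) = -60/T
(-34379 + 39417)/(-18891 + Y(35)) = (-34379 + 39417)/(-18891 - 60/35) = 5038/(-18891 - 60*1/35) = 5038/(-18891 - 12/7) = 5038/(-132249/7) = 5038*(-7/132249) = -35266/132249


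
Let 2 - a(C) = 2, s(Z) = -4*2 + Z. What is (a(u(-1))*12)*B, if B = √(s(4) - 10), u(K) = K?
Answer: 0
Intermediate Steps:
s(Z) = -8 + Z
a(C) = 0 (a(C) = 2 - 1*2 = 2 - 2 = 0)
B = I*√14 (B = √((-8 + 4) - 10) = √(-4 - 10) = √(-14) = I*√14 ≈ 3.7417*I)
(a(u(-1))*12)*B = (0*12)*(I*√14) = 0*(I*√14) = 0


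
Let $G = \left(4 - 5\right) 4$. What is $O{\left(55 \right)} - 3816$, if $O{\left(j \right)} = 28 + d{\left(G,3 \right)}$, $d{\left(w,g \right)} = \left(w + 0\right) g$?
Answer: $-3800$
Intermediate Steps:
$G = -4$ ($G = \left(-1\right) 4 = -4$)
$d{\left(w,g \right)} = g w$ ($d{\left(w,g \right)} = w g = g w$)
$O{\left(j \right)} = 16$ ($O{\left(j \right)} = 28 + 3 \left(-4\right) = 28 - 12 = 16$)
$O{\left(55 \right)} - 3816 = 16 - 3816 = -3800$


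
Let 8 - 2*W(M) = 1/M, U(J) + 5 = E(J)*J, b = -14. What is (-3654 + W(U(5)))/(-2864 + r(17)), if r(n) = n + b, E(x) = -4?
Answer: 182499/143050 ≈ 1.2758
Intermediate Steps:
U(J) = -5 - 4*J
r(n) = -14 + n (r(n) = n - 14 = -14 + n)
W(M) = 4 - 1/(2*M)
(-3654 + W(U(5)))/(-2864 + r(17)) = (-3654 + (4 - 1/(2*(-5 - 4*5))))/(-2864 + (-14 + 17)) = (-3654 + (4 - 1/(2*(-5 - 20))))/(-2864 + 3) = (-3654 + (4 - ½/(-25)))/(-2861) = (-3654 + (4 - ½*(-1/25)))*(-1/2861) = (-3654 + (4 + 1/50))*(-1/2861) = (-3654 + 201/50)*(-1/2861) = -182499/50*(-1/2861) = 182499/143050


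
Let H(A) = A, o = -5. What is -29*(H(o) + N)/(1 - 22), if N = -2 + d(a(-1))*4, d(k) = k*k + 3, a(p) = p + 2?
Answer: 87/7 ≈ 12.429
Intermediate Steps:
a(p) = 2 + p
d(k) = 3 + k² (d(k) = k² + 3 = 3 + k²)
N = 14 (N = -2 + (3 + (2 - 1)²)*4 = -2 + (3 + 1²)*4 = -2 + (3 + 1)*4 = -2 + 4*4 = -2 + 16 = 14)
-29*(H(o) + N)/(1 - 22) = -29*(-5 + 14)/(1 - 22) = -261/(-21) = -261*(-1)/21 = -29*(-3/7) = 87/7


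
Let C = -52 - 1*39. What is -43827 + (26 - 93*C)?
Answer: -35338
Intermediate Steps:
C = -91 (C = -52 - 39 = -91)
-43827 + (26 - 93*C) = -43827 + (26 - 93*(-91)) = -43827 + (26 + 8463) = -43827 + 8489 = -35338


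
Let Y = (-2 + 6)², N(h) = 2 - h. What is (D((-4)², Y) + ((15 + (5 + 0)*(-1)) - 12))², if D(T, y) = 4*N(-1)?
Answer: 100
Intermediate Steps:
Y = 16 (Y = 4² = 16)
D(T, y) = 12 (D(T, y) = 4*(2 - 1*(-1)) = 4*(2 + 1) = 4*3 = 12)
(D((-4)², Y) + ((15 + (5 + 0)*(-1)) - 12))² = (12 + ((15 + (5 + 0)*(-1)) - 12))² = (12 + ((15 + 5*(-1)) - 12))² = (12 + ((15 - 5) - 12))² = (12 + (10 - 12))² = (12 - 2)² = 10² = 100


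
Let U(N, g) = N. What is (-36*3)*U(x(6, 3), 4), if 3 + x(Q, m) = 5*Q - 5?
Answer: -2376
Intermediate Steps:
x(Q, m) = -8 + 5*Q (x(Q, m) = -3 + (5*Q - 5) = -3 + (-5 + 5*Q) = -8 + 5*Q)
(-36*3)*U(x(6, 3), 4) = (-36*3)*(-8 + 5*6) = (-36*3)*(-8 + 30) = -108*22 = -2376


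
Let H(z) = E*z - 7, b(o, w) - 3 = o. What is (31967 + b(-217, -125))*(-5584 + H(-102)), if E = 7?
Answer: -200202665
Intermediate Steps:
b(o, w) = 3 + o
H(z) = -7 + 7*z (H(z) = 7*z - 7 = -7 + 7*z)
(31967 + b(-217, -125))*(-5584 + H(-102)) = (31967 + (3 - 217))*(-5584 + (-7 + 7*(-102))) = (31967 - 214)*(-5584 + (-7 - 714)) = 31753*(-5584 - 721) = 31753*(-6305) = -200202665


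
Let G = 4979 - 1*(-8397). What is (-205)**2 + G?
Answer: 55401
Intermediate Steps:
G = 13376 (G = 4979 + 8397 = 13376)
(-205)**2 + G = (-205)**2 + 13376 = 42025 + 13376 = 55401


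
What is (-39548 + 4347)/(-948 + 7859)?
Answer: -35201/6911 ≈ -5.0935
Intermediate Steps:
(-39548 + 4347)/(-948 + 7859) = -35201/6911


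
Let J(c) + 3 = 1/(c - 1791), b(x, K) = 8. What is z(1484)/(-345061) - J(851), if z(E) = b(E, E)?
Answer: 973409561/324357340 ≈ 3.0010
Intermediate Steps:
z(E) = 8
J(c) = -3 + 1/(-1791 + c) (J(c) = -3 + 1/(c - 1791) = -3 + 1/(-1791 + c))
z(1484)/(-345061) - J(851) = 8/(-345061) - (5374 - 3*851)/(-1791 + 851) = 8*(-1/345061) - (5374 - 2553)/(-940) = -8/345061 - (-1)*2821/940 = -8/345061 - 1*(-2821/940) = -8/345061 + 2821/940 = 973409561/324357340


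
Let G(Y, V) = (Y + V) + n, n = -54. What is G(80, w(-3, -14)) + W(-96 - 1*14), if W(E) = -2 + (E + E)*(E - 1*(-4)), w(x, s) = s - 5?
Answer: 23325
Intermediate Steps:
w(x, s) = -5 + s
G(Y, V) = -54 + V + Y (G(Y, V) = (Y + V) - 54 = (V + Y) - 54 = -54 + V + Y)
W(E) = -2 + 2*E*(4 + E) (W(E) = -2 + (2*E)*(E + 4) = -2 + (2*E)*(4 + E) = -2 + 2*E*(4 + E))
G(80, w(-3, -14)) + W(-96 - 1*14) = (-54 + (-5 - 14) + 80) + (-2 + 2*(-96 - 1*14)² + 8*(-96 - 1*14)) = (-54 - 19 + 80) + (-2 + 2*(-96 - 14)² + 8*(-96 - 14)) = 7 + (-2 + 2*(-110)² + 8*(-110)) = 7 + (-2 + 2*12100 - 880) = 7 + (-2 + 24200 - 880) = 7 + 23318 = 23325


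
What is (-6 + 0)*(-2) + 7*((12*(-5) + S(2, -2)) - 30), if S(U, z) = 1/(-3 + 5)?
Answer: -1229/2 ≈ -614.50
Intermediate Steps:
S(U, z) = 1/2
(-6 + 0)*(-2) + 7*((12*(-5) + S(2, -2)) - 30) = (-6 + 0)*(-2) + 7*((12*(-5) + 1/2) - 30) = -6*(-2) + 7*((-60 + 1/2) - 30) = 12 + 7*(-119/2 - 30) = 12 + 7*(-179/2) = 12 - 1253/2 = -1229/2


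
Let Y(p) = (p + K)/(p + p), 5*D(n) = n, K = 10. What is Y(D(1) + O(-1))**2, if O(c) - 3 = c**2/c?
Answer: 3721/484 ≈ 7.6880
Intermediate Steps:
D(n) = n/5
O(c) = 3 + c (O(c) = 3 + c**2/c = 3 + c)
Y(p) = (10 + p)/(2*p) (Y(p) = (p + 10)/(p + p) = (10 + p)/((2*p)) = (10 + p)*(1/(2*p)) = (10 + p)/(2*p))
Y(D(1) + O(-1))**2 = ((10 + ((1/5)*1 + (3 - 1)))/(2*((1/5)*1 + (3 - 1))))**2 = ((10 + (1/5 + 2))/(2*(1/5 + 2)))**2 = ((10 + 11/5)/(2*(11/5)))**2 = ((1/2)*(5/11)*(61/5))**2 = (61/22)**2 = 3721/484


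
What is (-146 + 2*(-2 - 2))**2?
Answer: 23716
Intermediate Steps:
(-146 + 2*(-2 - 2))**2 = (-146 + 2*(-4))**2 = (-146 - 8)**2 = (-154)**2 = 23716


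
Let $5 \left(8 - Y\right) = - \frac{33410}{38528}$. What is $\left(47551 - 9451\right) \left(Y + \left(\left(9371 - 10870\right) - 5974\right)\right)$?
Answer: $- \frac{1369718040975}{4816} \approx -2.8441 \cdot 10^{8}$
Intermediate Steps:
$Y = \frac{157453}{19264}$ ($Y = 8 - \frac{\left(-33410\right) \frac{1}{38528}}{5} = 8 - - \frac{3341}{19264} = 8 + \frac{3341}{19264} = \frac{157453}{19264} \approx 8.1734$)
$\left(47551 - 9451\right) \left(Y + \left(\left(9371 - 10870\right) - 5974\right)\right) = \left(47551 - 9451\right) \left(\frac{157453}{19264} + \left(\left(9371 - 10870\right) - 5974\right)\right) = 38100 \left(\frac{157453}{19264} - 7473\right) = 38100 \left(- \frac{143802419}{19264}\right) = - \frac{1369718040975}{4816}$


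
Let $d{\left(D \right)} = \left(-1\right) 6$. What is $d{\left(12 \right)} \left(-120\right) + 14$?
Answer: $734$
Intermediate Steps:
$d{\left(D \right)} = -6$
$d{\left(12 \right)} \left(-120\right) + 14 = \left(-6\right) \left(-120\right) + 14 = 720 + 14 = 734$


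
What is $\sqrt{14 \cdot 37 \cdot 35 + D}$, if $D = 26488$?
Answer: $\sqrt{44618} \approx 211.23$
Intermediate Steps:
$\sqrt{14 \cdot 37 \cdot 35 + D} = \sqrt{14 \cdot 37 \cdot 35 + 26488} = \sqrt{518 \cdot 35 + 26488} = \sqrt{18130 + 26488} = \sqrt{44618}$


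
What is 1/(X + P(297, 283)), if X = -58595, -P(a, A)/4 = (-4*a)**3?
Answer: 1/6706648093 ≈ 1.4911e-10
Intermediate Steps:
P(a, A) = 256*a**3 (P(a, A) = -4*(-64*a**3) = -(-256)*a**3 = 256*a**3)
1/(X + P(297, 283)) = 1/(-58595 + 256*297**3) = 1/(-58595 + 256*26198073) = 1/(-58595 + 6706706688) = 1/6706648093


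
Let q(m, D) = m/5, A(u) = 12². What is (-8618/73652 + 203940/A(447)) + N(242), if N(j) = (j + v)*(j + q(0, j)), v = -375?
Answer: -2266262245/73652 ≈ -30770.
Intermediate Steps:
A(u) = 144
q(m, D) = m/5 (q(m, D) = m*(⅕) = m/5)
N(j) = j*(-375 + j) (N(j) = (j - 375)*(j + (⅕)*0) = (-375 + j)*(j + 0) = (-375 + j)*j = j*(-375 + j))
(-8618/73652 + 203940/A(447)) + N(242) = (-8618/73652 + 203940/144) + 242*(-375 + 242) = (-8618*1/73652 + 203940*(1/144)) + 242*(-133) = (-4309/36826 + 5665/4) - 32186 = 104301027/73652 - 32186 = -2266262245/73652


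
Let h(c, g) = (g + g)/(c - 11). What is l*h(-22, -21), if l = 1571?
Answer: 21994/11 ≈ 1999.5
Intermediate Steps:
h(c, g) = 2*g/(-11 + c) (h(c, g) = (2*g)/(-11 + c) = 2*g/(-11 + c))
l*h(-22, -21) = 1571*(2*(-21)/(-11 - 22)) = 1571*(2*(-21)/(-33)) = 1571*(2*(-21)*(-1/33)) = 1571*(14/11) = 21994/11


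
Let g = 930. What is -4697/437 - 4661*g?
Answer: -1894281707/437 ≈ -4.3347e+6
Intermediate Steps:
-4697/437 - 4661*g = -4697/437 - 4661/(1/930) = -4697*1/437 - 4661/1/930 = -4697/437 - 4661*930 = -4697/437 - 4334730 = -1894281707/437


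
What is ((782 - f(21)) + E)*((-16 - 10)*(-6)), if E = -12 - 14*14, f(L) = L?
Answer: 86268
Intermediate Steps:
E = -208 (E = -12 - 196 = -208)
((782 - f(21)) + E)*((-16 - 10)*(-6)) = ((782 - 1*21) - 208)*((-16 - 10)*(-6)) = ((782 - 21) - 208)*(-26*(-6)) = (761 - 208)*156 = 553*156 = 86268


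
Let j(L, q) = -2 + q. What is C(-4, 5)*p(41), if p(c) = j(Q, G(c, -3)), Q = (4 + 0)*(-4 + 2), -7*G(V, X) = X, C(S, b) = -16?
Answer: 176/7 ≈ 25.143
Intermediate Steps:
G(V, X) = -X/7
Q = -8 (Q = 4*(-2) = -8)
p(c) = -11/7 (p(c) = -2 - ⅐*(-3) = -2 + 3/7 = -11/7)
C(-4, 5)*p(41) = -16*(-11/7) = 176/7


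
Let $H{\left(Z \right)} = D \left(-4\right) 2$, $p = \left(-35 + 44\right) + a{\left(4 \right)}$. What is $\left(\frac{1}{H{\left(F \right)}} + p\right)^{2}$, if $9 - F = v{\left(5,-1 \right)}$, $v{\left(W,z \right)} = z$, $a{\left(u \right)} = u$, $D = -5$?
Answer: $\frac{271441}{1600} \approx 169.65$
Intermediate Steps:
$F = 10$ ($F = 9 - -1 = 9 + 1 = 10$)
$p = 13$ ($p = \left(-35 + 44\right) + 4 = 9 + 4 = 13$)
$H{\left(Z \right)} = 40$ ($H{\left(Z \right)} = \left(-5\right) \left(-4\right) 2 = 20 \cdot 2 = 40$)
$\left(\frac{1}{H{\left(F \right)}} + p\right)^{2} = \left(\frac{1}{40} + 13\right)^{2} = \left(\frac{521}{40}\right)^{2} = \frac{271441}{1600}$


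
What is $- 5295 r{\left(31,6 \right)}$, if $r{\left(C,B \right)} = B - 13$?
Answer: $37065$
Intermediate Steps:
$r{\left(C,B \right)} = -13 + B$
$- 5295 r{\left(31,6 \right)} = - 5295 \left(-13 + 6\right) = \left(-5295\right) \left(-7\right) = 37065$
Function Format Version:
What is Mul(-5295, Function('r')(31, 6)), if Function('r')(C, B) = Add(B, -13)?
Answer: 37065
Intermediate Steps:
Function('r')(C, B) = Add(-13, B)
Mul(-5295, Function('r')(31, 6)) = Mul(-5295, Add(-13, 6)) = Mul(-5295, -7) = 37065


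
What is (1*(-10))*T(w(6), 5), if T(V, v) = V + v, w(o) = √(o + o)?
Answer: -50 - 20*√3 ≈ -84.641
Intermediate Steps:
w(o) = √2*√o (w(o) = √(2*o) = √2*√o)
(1*(-10))*T(w(6), 5) = (1*(-10))*(√2*√6 + 5) = -10*(2*√3 + 5) = -10*(5 + 2*√3) = -50 - 20*√3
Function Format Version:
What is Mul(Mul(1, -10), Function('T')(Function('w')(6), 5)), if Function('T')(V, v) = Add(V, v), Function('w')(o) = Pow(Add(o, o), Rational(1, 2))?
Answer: Add(-50, Mul(-20, Pow(3, Rational(1, 2)))) ≈ -84.641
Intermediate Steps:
Function('w')(o) = Mul(Pow(2, Rational(1, 2)), Pow(o, Rational(1, 2))) (Function('w')(o) = Pow(Mul(2, o), Rational(1, 2)) = Mul(Pow(2, Rational(1, 2)), Pow(o, Rational(1, 2))))
Mul(Mul(1, -10), Function('T')(Function('w')(6), 5)) = Mul(Mul(1, -10), Add(Mul(Pow(2, Rational(1, 2)), Pow(6, Rational(1, 2))), 5)) = Mul(-10, Add(Mul(2, Pow(3, Rational(1, 2))), 5)) = Mul(-10, Add(5, Mul(2, Pow(3, Rational(1, 2))))) = Add(-50, Mul(-20, Pow(3, Rational(1, 2))))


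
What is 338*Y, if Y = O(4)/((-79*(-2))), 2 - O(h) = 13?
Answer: -1859/79 ≈ -23.532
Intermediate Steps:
O(h) = -11 (O(h) = 2 - 1*13 = 2 - 13 = -11)
Y = -11/158 (Y = -11/((-79*(-2))) = -11/158 ≈ -0.069620)
338*Y = 338*(-11/158) = -1859/79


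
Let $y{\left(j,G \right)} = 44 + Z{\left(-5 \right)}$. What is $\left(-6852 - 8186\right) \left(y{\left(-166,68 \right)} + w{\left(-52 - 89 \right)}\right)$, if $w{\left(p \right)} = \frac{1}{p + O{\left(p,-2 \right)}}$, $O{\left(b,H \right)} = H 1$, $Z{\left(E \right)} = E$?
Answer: $- \frac{83851888}{143} \approx -5.8638 \cdot 10^{5}$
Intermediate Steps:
$O{\left(b,H \right)} = H$
$w{\left(p \right)} = \frac{1}{-2 + p}$ ($w{\left(p \right)} = \frac{1}{p - 2} = \frac{1}{-2 + p}$)
$y{\left(j,G \right)} = 39$ ($y{\left(j,G \right)} = 44 - 5 = 39$)
$\left(-6852 - 8186\right) \left(y{\left(-166,68 \right)} + w{\left(-52 - 89 \right)}\right) = \left(-6852 - 8186\right) \left(39 + \frac{1}{-2 - 141}\right) = - 15038 \left(39 + \frac{1}{-2 - 141}\right) = - 15038 \left(39 + \frac{1}{-143}\right) = - 15038 \left(39 - \frac{1}{143}\right) = \left(-15038\right) \frac{5576}{143} = - \frac{83851888}{143}$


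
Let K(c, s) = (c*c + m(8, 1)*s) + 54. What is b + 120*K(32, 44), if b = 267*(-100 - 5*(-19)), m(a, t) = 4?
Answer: 149145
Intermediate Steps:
b = -1335 (b = 267*(-100 + 95) = 267*(-5) = -1335)
K(c, s) = 54 + c² + 4*s (K(c, s) = (c*c + 4*s) + 54 = (c² + 4*s) + 54 = 54 + c² + 4*s)
b + 120*K(32, 44) = -1335 + 120*(54 + 32² + 4*44) = -1335 + 120*(54 + 1024 + 176) = -1335 + 120*1254 = -1335 + 150480 = 149145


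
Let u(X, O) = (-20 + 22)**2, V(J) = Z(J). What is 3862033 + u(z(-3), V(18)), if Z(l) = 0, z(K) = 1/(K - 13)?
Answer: 3862037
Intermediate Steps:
z(K) = 1/(-13 + K)
V(J) = 0
u(X, O) = 4 (u(X, O) = 2**2 = 4)
3862033 + u(z(-3), V(18)) = 3862033 + 4 = 3862037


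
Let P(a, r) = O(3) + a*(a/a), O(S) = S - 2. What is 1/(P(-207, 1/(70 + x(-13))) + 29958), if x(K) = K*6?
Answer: 1/29752 ≈ 3.3611e-5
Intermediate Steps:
x(K) = 6*K
O(S) = -2 + S
P(a, r) = 1 + a (P(a, r) = (-2 + 3) + a*(a/a) = 1 + a*1 = 1 + a)
1/(P(-207, 1/(70 + x(-13))) + 29958) = 1/((1 - 207) + 29958) = 1/(-206 + 29958) = 1/29752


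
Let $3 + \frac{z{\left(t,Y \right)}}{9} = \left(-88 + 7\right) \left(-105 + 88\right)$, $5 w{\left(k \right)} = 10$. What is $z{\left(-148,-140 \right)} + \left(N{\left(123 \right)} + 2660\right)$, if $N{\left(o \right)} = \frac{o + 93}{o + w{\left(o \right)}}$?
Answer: $\frac{1878466}{125} \approx 15028.0$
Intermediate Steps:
$w{\left(k \right)} = 2$ ($w{\left(k \right)} = \frac{1}{5} \cdot 10 = 2$)
$z{\left(t,Y \right)} = 12366$ ($z{\left(t,Y \right)} = -27 + 9 \left(-88 + 7\right) \left(-105 + 88\right) = -27 + 9 \left(\left(-81\right) \left(-17\right)\right) = -27 + 9 \cdot 1377 = -27 + 12393 = 12366$)
$N{\left(o \right)} = \frac{93 + o}{2 + o}$ ($N{\left(o \right)} = \frac{o + 93}{o + 2} = \frac{93 + o}{2 + o}$)
$z{\left(-148,-140 \right)} + \left(N{\left(123 \right)} + 2660\right) = 12366 + \left(\frac{93 + 123}{2 + 123} + 2660\right) = 12366 + \left(\frac{1}{125} \cdot 216 + 2660\right) = 12366 + \left(\frac{216}{125} + 2660\right) = 12366 + \frac{332716}{125} = \frac{1878466}{125}$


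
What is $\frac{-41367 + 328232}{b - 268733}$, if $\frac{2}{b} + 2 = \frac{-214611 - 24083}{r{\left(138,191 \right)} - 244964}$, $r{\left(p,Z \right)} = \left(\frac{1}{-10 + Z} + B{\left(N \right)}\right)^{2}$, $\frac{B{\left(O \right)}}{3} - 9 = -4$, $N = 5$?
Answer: $- \frac{1178430484993065}{1103952938055721} \approx -1.0675$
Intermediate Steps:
$B{\left(O \right)} = 15$ ($B{\left(O \right)} = 27 + 3 \left(-4\right) = 27 - 12 = 15$)
$r{\left(p,Z \right)} = \left(15 + \frac{1}{-10 + Z}\right)^{2}$ ($r{\left(p,Z \right)} = \left(\frac{1}{-10 + Z} + 15\right)^{2} = \left(15 + \frac{1}{-10 + Z}\right)^{2}$)
$b = - \frac{8017888948}{4107961881}$ ($b = \frac{2}{-2 + \frac{-214611 - 24083}{\frac{\left(-149 + 15 \cdot 191\right)^{2}}{\left(-10 + 191\right)^{2}} - 244964}} = \frac{2}{-2 - \frac{238694}{\frac{\left(-149 + 2865\right)^{2}}{32761} - 244964}} = \frac{2}{-2 - \frac{238694}{2716^{2} \cdot \frac{1}{32761} - 244964}} = \frac{2}{-2 - \frac{238694}{7376656 \cdot \frac{1}{32761} - 244964}} = \frac{2}{-2 - \frac{238694}{\frac{7376656}{32761} - 244964}} = \frac{2}{-2 - \frac{238694}{- \frac{8017888948}{32761}}} = \frac{2}{-2 - - \frac{3909927067}{4008944474}} = \frac{2}{-2 + \frac{3909927067}{4008944474}} = \frac{2}{- \frac{4107961881}{4008944474}} = 2 \left(- \frac{4008944474}{4107961881}\right) = - \frac{8017888948}{4107961881} \approx -1.9518$)
$\frac{-41367 + 328232}{b - 268733} = \frac{-41367 + 328232}{- \frac{8017888948}{4107961881} - 268733} = \frac{286865}{- \frac{1103952938055721}{4107961881}} = 286865 \left(- \frac{4107961881}{1103952938055721}\right) = - \frac{1178430484993065}{1103952938055721}$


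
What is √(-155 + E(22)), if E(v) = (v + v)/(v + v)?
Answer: I*√154 ≈ 12.41*I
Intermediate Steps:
E(v) = 1 (E(v) = (2*v)/((2*v)) = (2*v)*(1/(2*v)) = 1)
√(-155 + E(22)) = √(-155 + 1) = √(-154) = I*√154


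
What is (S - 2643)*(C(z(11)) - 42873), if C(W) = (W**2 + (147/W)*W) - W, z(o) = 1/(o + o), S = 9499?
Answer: -35444500170/121 ≈ -2.9293e+8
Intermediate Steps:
z(o) = 1/(2*o)
C(W) = 147 + W**2 - W (C(W) = (W**2 + 147) - W = (147 + W**2) - W = 147 + W**2 - W)
(S - 2643)*(C(z(11)) - 42873) = (9499 - 2643)*((147 + ((1/2)/11)**2 - 1/(2*11)) - 42873) = 6856*((147 + ((1/2)*(1/11))**2 - 1/(2*11)) - 42873) = 6856*((147 + (1/22)**2 - 1*1/22) - 42873) = 6856*((147 + 1/484 - 1/22) - 42873) = 6856*(71127/484 - 42873) = 6856*(-20679405/484) = -35444500170/121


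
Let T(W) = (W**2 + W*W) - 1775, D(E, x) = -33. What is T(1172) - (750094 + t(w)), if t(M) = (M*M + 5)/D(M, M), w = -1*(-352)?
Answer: 21989592/11 ≈ 1.9991e+6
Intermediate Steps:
T(W) = -1775 + 2*W**2 (T(W) = (W**2 + W**2) - 1775 = 2*W**2 - 1775 = -1775 + 2*W**2)
w = 352
t(M) = -5/33 - M**2/33 (t(M) = (M*M + 5)/(-33) = (M**2 + 5)*(-1/33) = (5 + M**2)*(-1/33) = -5/33 - M**2/33)
T(1172) - (750094 + t(w)) = (-1775 + 2*1172**2) - (750094 + (-5/33 - 1/33*352**2)) = (-1775 + 2*1373584) - (750094 + (-5/33 - 1/33*123904)) = (-1775 + 2747168) - (750094 + (-5/33 - 11264/3)) = 2745393 - (750094 - 41303/11) = 2745393 - 1*8209731/11 = 2745393 - 8209731/11 = 21989592/11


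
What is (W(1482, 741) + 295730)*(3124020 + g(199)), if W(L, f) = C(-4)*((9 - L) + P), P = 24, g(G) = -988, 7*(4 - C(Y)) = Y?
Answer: 902887289392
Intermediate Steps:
C(Y) = 4 - Y/7
W(L, f) = 1056/7 - 32*L/7 (W(L, f) = (4 - ⅐*(-4))*((9 - L) + 24) = (4 + 4/7)*(33 - L) = 32*(33 - L)/7 = 1056/7 - 32*L/7)
(W(1482, 741) + 295730)*(3124020 + g(199)) = ((1056/7 - 32/7*1482) + 295730)*(3124020 - 988) = ((1056/7 - 47424/7) + 295730)*3123032 = (-6624 + 295730)*3123032 = 289106*3123032 = 902887289392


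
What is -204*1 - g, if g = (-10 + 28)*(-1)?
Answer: -186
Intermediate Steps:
g = -18 (g = 18*(-1) = -18)
-204*1 - g = -204*1 - 1*(-18) = -204 + 18 = -186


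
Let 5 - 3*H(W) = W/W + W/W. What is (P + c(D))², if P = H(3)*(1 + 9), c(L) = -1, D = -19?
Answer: 81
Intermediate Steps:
H(W) = 1 (H(W) = 5/3 - (W/W + W/W)/3 = 5/3 - (1 + 1)/3 = 5/3 - ⅓*2 = 5/3 - ⅔ = 1)
P = 10 (P = 1*(1 + 9) = 1*10 = 10)
(P + c(D))² = (10 - 1)² = 9² = 81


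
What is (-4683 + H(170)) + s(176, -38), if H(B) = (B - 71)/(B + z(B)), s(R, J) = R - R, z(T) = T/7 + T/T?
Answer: -6400968/1367 ≈ -4682.5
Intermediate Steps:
z(T) = 1 + T/7 (z(T) = T*(1/7) + 1 = T/7 + 1 = 1 + T/7)
s(R, J) = 0
H(B) = (-71 + B)/(1 + 8*B/7) (H(B) = (B - 71)/(B + (1 + B/7)) = (-71 + B)/(1 + 8*B/7))
(-4683 + H(170)) + s(176, -38) = (-4683 + 7*(-71 + 170)/(7 + 8*170)) + 0 = (-4683 + 7*99/(7 + 1360)) + 0 = (-4683 + 7*99/1367) + 0 = (-4683 + 7*(1/1367)*99) + 0 = (-4683 + 693/1367) + 0 = -6400968/1367 + 0 = -6400968/1367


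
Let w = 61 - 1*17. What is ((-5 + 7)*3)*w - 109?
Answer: 155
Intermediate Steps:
w = 44 (w = 61 - 17 = 44)
((-5 + 7)*3)*w - 109 = ((-5 + 7)*3)*44 - 109 = (2*3)*44 - 109 = 6*44 - 109 = 264 - 109 = 155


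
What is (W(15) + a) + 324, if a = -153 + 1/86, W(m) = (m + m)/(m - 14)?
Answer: 17287/86 ≈ 201.01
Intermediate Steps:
W(m) = 2*m/(-14 + m) (W(m) = (2*m)/(-14 + m) = 2*m/(-14 + m))
a = -13157/86 (a = -153 + 1/86 = -13157/86 ≈ -152.99)
(W(15) + a) + 324 = (2*15/(-14 + 15) - 13157/86) + 324 = (2*15/1 - 13157/86) + 324 = (2*15*1 - 13157/86) + 324 = (30 - 13157/86) + 324 = -10577/86 + 324 = 17287/86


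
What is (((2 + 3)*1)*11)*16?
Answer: 880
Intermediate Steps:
(((2 + 3)*1)*11)*16 = ((5*1)*11)*16 = (5*11)*16 = 55*16 = 880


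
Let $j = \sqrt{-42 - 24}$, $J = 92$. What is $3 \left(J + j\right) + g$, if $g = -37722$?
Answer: $-37446 + 3 i \sqrt{66} \approx -37446.0 + 24.372 i$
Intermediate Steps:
$j = i \sqrt{66}$ ($j = \sqrt{-66} = i \sqrt{66} \approx 8.124 i$)
$3 \left(J + j\right) + g = 3 \left(92 + i \sqrt{66}\right) - 37722 = \left(276 + 3 i \sqrt{66}\right) - 37722 = -37446 + 3 i \sqrt{66}$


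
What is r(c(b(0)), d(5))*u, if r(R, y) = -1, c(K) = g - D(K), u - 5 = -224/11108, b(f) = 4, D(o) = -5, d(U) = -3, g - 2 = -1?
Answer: -13829/2777 ≈ -4.9798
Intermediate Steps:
g = 1 (g = 2 - 1 = 1)
u = 13829/2777 (u = 5 - 224/11108 = 5 - 224*1/11108 = 5 - 56/2777 = 13829/2777 ≈ 4.9798)
c(K) = 6 (c(K) = 1 - 1*(-5) = 1 + 5 = 6)
r(c(b(0)), d(5))*u = -1*13829/2777 = -13829/2777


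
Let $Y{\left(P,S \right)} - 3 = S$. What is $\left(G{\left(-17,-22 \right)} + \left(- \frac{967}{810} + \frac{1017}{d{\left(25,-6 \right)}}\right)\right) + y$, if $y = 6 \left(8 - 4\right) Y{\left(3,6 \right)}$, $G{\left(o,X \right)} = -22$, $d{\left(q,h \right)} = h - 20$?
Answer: $\frac{809182}{5265} \approx 153.69$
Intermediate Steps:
$Y{\left(P,S \right)} = 3 + S$
$d{\left(q,h \right)} = -20 + h$
$y = 216$ ($y = 6 \left(8 - 4\right) \left(3 + 6\right) = 6 \cdot 4 \cdot 9 = 6 \cdot 36 = 216$)
$\left(G{\left(-17,-22 \right)} + \left(- \frac{967}{810} + \frac{1017}{d{\left(25,-6 \right)}}\right)\right) + y = \left(-22 + \left(- \frac{967}{810} + \frac{1017}{-20 - 6}\right)\right) + 216 = \left(-22 + \left(\left(-967\right) \frac{1}{810} + \frac{1017}{-26}\right)\right) + 216 = \left(-22 + \left(- \frac{967}{810} + 1017 \left(- \frac{1}{26}\right)\right)\right) + 216 = \left(-22 - \frac{212228}{5265}\right) + 216 = - \frac{328058}{5265} + 216 = \frac{809182}{5265}$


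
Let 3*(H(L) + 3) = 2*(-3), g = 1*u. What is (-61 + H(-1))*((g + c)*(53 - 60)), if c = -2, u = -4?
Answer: -2772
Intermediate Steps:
g = -4 (g = 1*(-4) = -4)
H(L) = -5 (H(L) = -3 + (2*(-3))/3 = -3 + (1/3)*(-6) = -3 - 2 = -5)
(-61 + H(-1))*((g + c)*(53 - 60)) = (-61 - 5)*((-4 - 2)*(53 - 60)) = -(-396)*(-7) = -66*42 = -2772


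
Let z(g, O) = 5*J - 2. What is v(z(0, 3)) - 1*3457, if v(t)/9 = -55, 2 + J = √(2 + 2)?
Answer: -3952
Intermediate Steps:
J = 0 (J = -2 + √(2 + 2) = -2 + √4 = -2 + 2 = 0)
z(g, O) = -2 (z(g, O) = 5*0 - 2 = 0 - 2 = -2)
v(t) = -495 (v(t) = 9*(-55) = -495)
v(z(0, 3)) - 1*3457 = -495 - 1*3457 = -495 - 3457 = -3952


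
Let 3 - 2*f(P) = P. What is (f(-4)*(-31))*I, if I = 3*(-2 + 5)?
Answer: -1953/2 ≈ -976.50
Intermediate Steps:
f(P) = 3/2 - P/2
I = 9 (I = 3*3 = 9)
(f(-4)*(-31))*I = ((3/2 - ½*(-4))*(-31))*9 = ((3/2 + 2)*(-31))*9 = ((7/2)*(-31))*9 = -217/2*9 = -1953/2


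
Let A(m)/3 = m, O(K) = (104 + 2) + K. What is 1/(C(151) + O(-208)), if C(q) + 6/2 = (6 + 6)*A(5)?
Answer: 1/75 ≈ 0.013333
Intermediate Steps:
O(K) = 106 + K
A(m) = 3*m
C(q) = 177 (C(q) = -3 + (6 + 6)*(3*5) = -3 + 12*15 = -3 + 180 = 177)
1/(C(151) + O(-208)) = 1/(177 + (106 - 208)) = 1/(177 - 102) = 1/75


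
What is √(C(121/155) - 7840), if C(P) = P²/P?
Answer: I*√188337245/155 ≈ 88.539*I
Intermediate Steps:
C(P) = P
√(C(121/155) - 7840) = √(121/155 - 7840) = √(-1215079/155) = I*√188337245/155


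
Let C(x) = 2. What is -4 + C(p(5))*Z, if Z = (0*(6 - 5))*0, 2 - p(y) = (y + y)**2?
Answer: -4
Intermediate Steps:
p(y) = 2 - 4*y**2 (p(y) = 2 - (y + y)**2 = 2 - (2*y)**2 = 2 - 4*y**2)
Z = 0 (Z = (0*1)*0 = 0*0 = 0)
-4 + C(p(5))*Z = -4 + 2*0 = -4 + 0 = -4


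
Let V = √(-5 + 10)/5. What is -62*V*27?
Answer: -1674*√5/5 ≈ -748.64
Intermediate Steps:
V = √5/5 (V = √5*(⅕) = √5/5 ≈ 0.44721)
-62*V*27 = -62*√5/5*27 = -1674*√5/5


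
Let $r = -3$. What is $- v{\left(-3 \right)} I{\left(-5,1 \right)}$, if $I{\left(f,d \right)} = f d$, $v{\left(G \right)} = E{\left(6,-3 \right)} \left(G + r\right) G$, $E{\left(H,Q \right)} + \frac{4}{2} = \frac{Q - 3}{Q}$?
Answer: $0$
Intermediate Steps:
$E{\left(H,Q \right)} = -2 + \frac{-3 + Q}{Q}$ ($E{\left(H,Q \right)} = -2 + \frac{Q - 3}{Q} = -2 + \frac{-3 + Q}{Q}$)
$v{\left(G \right)} = 0$ ($v{\left(G \right)} = \frac{-3 - -3}{-3} \left(G - 3\right) G = - \frac{-3 + 3}{3} \left(-3 + G\right) G = \left(- \frac{1}{3}\right) 0 \left(-3 + G\right) G = 0 \left(-3 + G\right) G = 0 G = 0$)
$I{\left(f,d \right)} = d f$
$- v{\left(-3 \right)} I{\left(-5,1 \right)} = \left(-1\right) 0 \cdot 1 \left(-5\right) = 0 \left(-5\right) = 0$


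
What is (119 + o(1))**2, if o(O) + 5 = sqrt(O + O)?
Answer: (114 + sqrt(2))**2 ≈ 13320.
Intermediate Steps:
o(O) = -5 + sqrt(2)*sqrt(O) (o(O) = -5 + sqrt(O + O) = -5 + sqrt(2*O) = -5 + sqrt(2)*sqrt(O))
(119 + o(1))**2 = (119 + (-5 + sqrt(2)*sqrt(1)))**2 = (119 + (-5 + sqrt(2)*1))**2 = (119 + (-5 + sqrt(2)))**2 = (114 + sqrt(2))**2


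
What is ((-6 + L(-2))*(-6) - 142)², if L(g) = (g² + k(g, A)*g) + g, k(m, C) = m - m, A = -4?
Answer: 13924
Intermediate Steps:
k(m, C) = 0
L(g) = g + g² (L(g) = (g² + 0*g) + g = (g² + 0) + g = g² + g = g + g²)
((-6 + L(-2))*(-6) - 142)² = ((-6 - 2*(1 - 2))*(-6) - 142)² = ((-6 - 2*(-1))*(-6) - 142)² = ((-6 + 2)*(-6) - 142)² = (-4*(-6) - 142)² = (24 - 142)² = (-118)² = 13924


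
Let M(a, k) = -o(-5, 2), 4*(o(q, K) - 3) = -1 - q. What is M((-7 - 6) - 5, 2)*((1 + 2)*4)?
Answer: -48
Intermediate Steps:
o(q, K) = 11/4 - q/4 (o(q, K) = 3 + (-1 - q)/4 = 3 + (-¼ - q/4) = 11/4 - q/4)
M(a, k) = -4 (M(a, k) = -(11/4 - ¼*(-5)) = -(11/4 + 5/4) = -1*4 = -4)
M((-7 - 6) - 5, 2)*((1 + 2)*4) = -4*(1 + 2)*4 = -12*4 = -4*12 = -48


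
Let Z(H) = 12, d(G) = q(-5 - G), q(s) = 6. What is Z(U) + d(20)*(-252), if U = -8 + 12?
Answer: -1500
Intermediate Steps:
d(G) = 6
U = 4
Z(U) + d(20)*(-252) = 12 + 6*(-252) = 12 - 1512 = -1500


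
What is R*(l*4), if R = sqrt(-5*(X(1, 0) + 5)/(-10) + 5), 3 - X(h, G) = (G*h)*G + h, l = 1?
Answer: 2*sqrt(34) ≈ 11.662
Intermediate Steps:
X(h, G) = 3 - h - h*G**2 (X(h, G) = 3 - ((G*h)*G + h) = 3 - (h*G**2 + h) = 3 - (h + h*G**2) = 3 + (-h - h*G**2) = 3 - h - h*G**2)
R = sqrt(34)/2 (R = sqrt(-5*((3 - 1*1 - 1*1*0**2) + 5)/(-10) + 5) = sqrt(-5*((3 - 1 - 1*1*0) + 5)*(-1/10) + 5) = sqrt(-5*((3 - 1 + 0) + 5)*(-1/10) + 5) = sqrt(-5*(2 + 5)*(-1/10) + 5) = sqrt(-5*7*(-1/10) + 5) = sqrt(-35*(-1/10) + 5) = sqrt(7/2 + 5) = sqrt(17/2) = sqrt(34)/2 ≈ 2.9155)
R*(l*4) = (sqrt(34)/2)*(1*4) = (sqrt(34)/2)*4 = 2*sqrt(34)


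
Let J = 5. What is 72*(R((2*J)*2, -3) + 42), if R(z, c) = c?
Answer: 2808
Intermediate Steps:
72*(R((2*J)*2, -3) + 42) = 72*(-3 + 42) = 72*39 = 2808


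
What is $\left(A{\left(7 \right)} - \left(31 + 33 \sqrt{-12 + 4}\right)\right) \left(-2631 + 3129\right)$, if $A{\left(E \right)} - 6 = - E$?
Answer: $-15936 - 32868 i \sqrt{2} \approx -15936.0 - 46482.0 i$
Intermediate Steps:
$A{\left(E \right)} = 6 - E$
$\left(A{\left(7 \right)} - \left(31 + 33 \sqrt{-12 + 4}\right)\right) \left(-2631 + 3129\right) = \left(\left(6 - 7\right) - \left(31 + 33 \sqrt{-12 + 4}\right)\right) \left(-2631 + 3129\right) = \left(\left(6 - 7\right) - \left(31 + 33 \sqrt{-8}\right)\right) 498 = \left(-1 - \left(31 + 33 \cdot 2 i \sqrt{2}\right)\right) 498 = \left(-1 - \left(31 + 66 i \sqrt{2}\right)\right) 498 = \left(-32 - 66 i \sqrt{2}\right) 498 = -15936 - 32868 i \sqrt{2}$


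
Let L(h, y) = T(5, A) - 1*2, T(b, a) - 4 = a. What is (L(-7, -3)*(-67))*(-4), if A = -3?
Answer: -268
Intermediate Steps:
T(b, a) = 4 + a
L(h, y) = -1 (L(h, y) = (4 - 3) - 1*2 = 1 - 2 = -1)
(L(-7, -3)*(-67))*(-4) = -1*(-67)*(-4) = 67*(-4) = -268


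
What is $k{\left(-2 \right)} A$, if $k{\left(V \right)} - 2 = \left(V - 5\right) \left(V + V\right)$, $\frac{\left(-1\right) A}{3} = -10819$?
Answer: $973710$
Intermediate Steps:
$A = 32457$ ($A = \left(-3\right) \left(-10819\right) = 32457$)
$k{\left(V \right)} = 2 + 2 V \left(-5 + V\right)$ ($k{\left(V \right)} = 2 + \left(V - 5\right) \left(V + V\right) = 2 + \left(-5 + V\right) 2 V = 2 + 2 V \left(-5 + V\right)$)
$k{\left(-2 \right)} A = \left(2 - -20 + 2 \left(-2\right)^{2}\right) 32457 = \left(2 + 20 + 2 \cdot 4\right) 32457 = \left(2 + 20 + 8\right) 32457 = 30 \cdot 32457 = 973710$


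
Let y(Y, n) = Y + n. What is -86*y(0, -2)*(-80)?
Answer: -13760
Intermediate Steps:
-86*y(0, -2)*(-80) = -86*(0 - 2)*(-80) = -86*(-2)*(-80) = 172*(-80) = -13760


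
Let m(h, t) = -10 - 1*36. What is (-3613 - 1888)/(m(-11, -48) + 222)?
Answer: -5501/176 ≈ -31.256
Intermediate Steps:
m(h, t) = -46 (m(h, t) = -10 - 36 = -46)
(-3613 - 1888)/(m(-11, -48) + 222) = (-3613 - 1888)/(-46 + 222) = -5501/176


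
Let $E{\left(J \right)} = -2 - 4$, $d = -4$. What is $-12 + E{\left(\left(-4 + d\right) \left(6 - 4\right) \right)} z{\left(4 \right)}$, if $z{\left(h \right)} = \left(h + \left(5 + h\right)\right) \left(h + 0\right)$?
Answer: $-324$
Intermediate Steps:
$E{\left(J \right)} = -6$ ($E{\left(J \right)} = -2 - 4 = -6$)
$z{\left(h \right)} = h \left(5 + 2 h\right)$ ($z{\left(h \right)} = \left(5 + 2 h\right) h = h \left(5 + 2 h\right)$)
$-12 + E{\left(\left(-4 + d\right) \left(6 - 4\right) \right)} z{\left(4 \right)} = -12 - 6 \cdot 4 \left(5 + 2 \cdot 4\right) = -12 - 6 \cdot 4 \left(5 + 8\right) = -12 - 6 \cdot 4 \cdot 13 = -12 - 312 = -324$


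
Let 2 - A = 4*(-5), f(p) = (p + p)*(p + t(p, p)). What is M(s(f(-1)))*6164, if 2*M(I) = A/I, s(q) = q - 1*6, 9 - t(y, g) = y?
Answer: -16951/6 ≈ -2825.2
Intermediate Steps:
t(y, g) = 9 - y
f(p) = 18*p (f(p) = (p + p)*(p + (9 - p)) = (2*p)*9 = 18*p)
A = 22 (A = 2 - 4*(-5) = 2 - 1*(-20) = 2 + 20 = 22)
s(q) = -6 + q (s(q) = q - 6 = -6 + q)
M(I) = 11/I (M(I) = (22/I)/2 = 11/I)
M(s(f(-1)))*6164 = (11/(-6 + 18*(-1)))*6164 = (11/(-6 - 18))*6164 = (11/(-24))*6164 = (11*(-1/24))*6164 = -11/24*6164 = -16951/6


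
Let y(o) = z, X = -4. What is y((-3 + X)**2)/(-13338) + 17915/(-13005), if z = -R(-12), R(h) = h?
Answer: -295193/214149 ≈ -1.3784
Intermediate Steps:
z = 12 (z = -1*(-12) = 12)
y(o) = 12
y((-3 + X)**2)/(-13338) + 17915/(-13005) = 12/(-13338) + 17915/(-13005) = 12*(-1/13338) + 17915*(-1/13005) = -2/2223 - 3583/2601 = -295193/214149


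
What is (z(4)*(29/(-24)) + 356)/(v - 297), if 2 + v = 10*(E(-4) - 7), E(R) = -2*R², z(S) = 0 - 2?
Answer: -4301/8268 ≈ -0.52020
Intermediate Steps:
z(S) = -2
v = -392 (v = -2 + 10*(-2*(-4)² - 7) = -2 + 10*(-2*16 - 7) = -2 + 10*(-32 - 7) = -2 + 10*(-39) = -2 - 390 = -392)
(z(4)*(29/(-24)) + 356)/(v - 297) = (-58/(-24) + 356)/(-392 - 297) = (-58*(-1)/24 + 356)/(-689) = (-2*(-29/24) + 356)*(-1/689) = (29/12 + 356)*(-1/689) = (4301/12)*(-1/689) = -4301/8268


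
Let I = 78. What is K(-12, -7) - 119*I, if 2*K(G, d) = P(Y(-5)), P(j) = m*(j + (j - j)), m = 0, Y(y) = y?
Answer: -9282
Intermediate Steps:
P(j) = 0 (P(j) = 0*(j + (j - j)) = 0*(j + 0) = 0*j = 0)
K(G, d) = 0 (K(G, d) = (½)*0 = 0)
K(-12, -7) - 119*I = 0 - 119*78 = 0 - 9282 = -9282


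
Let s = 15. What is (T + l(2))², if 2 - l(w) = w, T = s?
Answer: 225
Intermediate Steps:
T = 15
l(w) = 2 - w
(T + l(2))² = (15 + (2 - 1*2))² = (15 + (2 - 2))² = (15 + 0)² = 15² = 225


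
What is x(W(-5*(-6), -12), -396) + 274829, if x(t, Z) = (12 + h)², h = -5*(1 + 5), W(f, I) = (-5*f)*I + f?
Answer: 275153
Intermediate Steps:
W(f, I) = f - 5*I*f (W(f, I) = -5*I*f + f = f - 5*I*f)
h = -30 (h = -5*6 = -30)
x(t, Z) = 324 (x(t, Z) = (12 - 30)² = (-18)² = 324)
x(W(-5*(-6), -12), -396) + 274829 = 324 + 274829 = 275153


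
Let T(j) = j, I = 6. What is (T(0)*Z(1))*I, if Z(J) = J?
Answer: 0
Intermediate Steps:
(T(0)*Z(1))*I = (0*1)*6 = 0*6 = 0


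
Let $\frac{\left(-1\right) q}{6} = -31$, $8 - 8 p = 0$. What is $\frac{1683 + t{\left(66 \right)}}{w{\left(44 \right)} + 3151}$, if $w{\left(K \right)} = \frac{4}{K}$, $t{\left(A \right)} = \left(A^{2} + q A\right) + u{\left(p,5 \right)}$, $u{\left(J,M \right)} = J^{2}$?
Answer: $\frac{100738}{17331} \approx 5.8126$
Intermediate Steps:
$p = 1$ ($p = 1 - 0 = 1 + 0 = 1$)
$q = 186$ ($q = \left(-6\right) \left(-31\right) = 186$)
$t{\left(A \right)} = 1 + A^{2} + 186 A$ ($t{\left(A \right)} = \left(A^{2} + 186 A\right) + 1^{2} = \left(A^{2} + 186 A\right) + 1 = 1 + A^{2} + 186 A$)
$\frac{1683 + t{\left(66 \right)}}{w{\left(44 \right)} + 3151} = \frac{1683 + \left(1 + 66^{2} + 186 \cdot 66\right)}{\frac{4}{44} + 3151} = \frac{1683 + \left(1 + 4356 + 12276\right)}{4 \cdot \frac{1}{44} + 3151} = \frac{1683 + 16633}{\frac{1}{11} + 3151} = \frac{18316}{\frac{34662}{11}} = 18316 \cdot \frac{11}{34662} = \frac{100738}{17331}$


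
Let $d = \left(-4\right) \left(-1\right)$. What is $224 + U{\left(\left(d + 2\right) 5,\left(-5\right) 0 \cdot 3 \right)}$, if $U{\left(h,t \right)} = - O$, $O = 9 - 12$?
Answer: $227$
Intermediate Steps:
$d = 4$
$O = -3$ ($O = 9 - 12 = -3$)
$U{\left(h,t \right)} = 3$ ($U{\left(h,t \right)} = \left(-1\right) \left(-3\right) = 3$)
$224 + U{\left(\left(d + 2\right) 5,\left(-5\right) 0 \cdot 3 \right)} = 224 + 3 = 227$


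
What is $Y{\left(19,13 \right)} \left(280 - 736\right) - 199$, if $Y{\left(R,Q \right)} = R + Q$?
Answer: $-14791$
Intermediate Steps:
$Y{\left(R,Q \right)} = Q + R$
$Y{\left(19,13 \right)} \left(280 - 736\right) - 199 = \left(13 + 19\right) \left(280 - 736\right) - 199 = 32 \left(280 - 736\right) - 199 = 32 \left(-456\right) - 199 = -14592 - 199 = -14791$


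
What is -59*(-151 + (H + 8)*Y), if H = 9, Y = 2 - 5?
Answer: 11918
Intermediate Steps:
Y = -3
-59*(-151 + (H + 8)*Y) = -59*(-151 + (9 + 8)*(-3)) = -59*(-151 + 17*(-3)) = -59*(-151 - 51) = -59*(-202) = 11918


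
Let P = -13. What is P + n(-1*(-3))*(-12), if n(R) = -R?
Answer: 23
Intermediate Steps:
P + n(-1*(-3))*(-12) = -13 - (-1)*(-3)*(-12) = -13 - 1*3*(-12) = -13 - 3*(-12) = -13 + 36 = 23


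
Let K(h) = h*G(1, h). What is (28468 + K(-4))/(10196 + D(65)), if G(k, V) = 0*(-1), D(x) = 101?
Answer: 28468/10297 ≈ 2.7647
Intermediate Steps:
G(k, V) = 0
K(h) = 0 (K(h) = h*0 = 0)
(28468 + K(-4))/(10196 + D(65)) = (28468 + 0)/(10196 + 101) = 28468/10297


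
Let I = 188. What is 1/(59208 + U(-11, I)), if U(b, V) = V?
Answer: 1/59396 ≈ 1.6836e-5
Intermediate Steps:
1/(59208 + U(-11, I)) = 1/(59208 + 188) = 1/59396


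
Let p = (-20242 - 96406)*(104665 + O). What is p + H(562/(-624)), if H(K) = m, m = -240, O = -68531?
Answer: -4214959072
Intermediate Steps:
H(K) = -240
p = -4214958832 (p = (-20242 - 96406)*(104665 - 68531) = -116648*36134 = -4214958832)
p + H(562/(-624)) = -4214958832 - 240 = -4214959072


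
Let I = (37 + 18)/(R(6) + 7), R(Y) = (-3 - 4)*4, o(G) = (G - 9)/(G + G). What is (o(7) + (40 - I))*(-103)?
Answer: -91876/21 ≈ -4375.0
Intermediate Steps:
o(G) = (-9 + G)/(2*G) (o(G) = (-9 + G)/((2*G)) = (-9 + G)*(1/(2*G)) = (-9 + G)/(2*G))
R(Y) = -28 (R(Y) = -7*4 = -28)
I = -55/21 (I = (37 + 18)/(-28 + 7) = 55/(-21) = 55*(-1/21) = -55/21 ≈ -2.6190)
(o(7) + (40 - I))*(-103) = ((1/2)*(-9 + 7)/7 + (40 - 1*(-55/21)))*(-103) = ((1/2)*(1/7)*(-2) + (40 + 55/21))*(-103) = (-1/7 + 895/21)*(-103) = (892/21)*(-103) = -91876/21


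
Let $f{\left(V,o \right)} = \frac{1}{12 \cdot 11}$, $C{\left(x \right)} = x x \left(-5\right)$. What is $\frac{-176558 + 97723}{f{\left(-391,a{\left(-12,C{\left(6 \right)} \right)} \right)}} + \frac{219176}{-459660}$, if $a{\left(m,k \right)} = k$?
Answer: $- \frac{1195830826094}{114915} \approx -1.0406 \cdot 10^{7}$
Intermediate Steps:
$C{\left(x \right)} = - 5 x^{2}$ ($C{\left(x \right)} = x^{2} \left(-5\right) = - 5 x^{2}$)
$f{\left(V,o \right)} = \frac{1}{132}$
$\frac{-176558 + 97723}{f{\left(-391,a{\left(-12,C{\left(6 \right)} \right)} \right)}} + \frac{219176}{-459660} = \left(-176558 + 97723\right) \frac{1}{\frac{1}{132}} + \frac{219176}{-459660} = \left(-78835\right) 132 + 219176 \left(- \frac{1}{459660}\right) = -10406220 - \frac{54794}{114915} = - \frac{1195830826094}{114915}$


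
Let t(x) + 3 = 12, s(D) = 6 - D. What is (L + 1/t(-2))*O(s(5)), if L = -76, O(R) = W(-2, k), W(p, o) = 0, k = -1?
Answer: 0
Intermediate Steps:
t(x) = 9 (t(x) = -3 + 12 = 9)
O(R) = 0
(L + 1/t(-2))*O(s(5)) = (-76 + 1/9)*0 = (-76 + ⅑)*0 = -683/9*0 = 0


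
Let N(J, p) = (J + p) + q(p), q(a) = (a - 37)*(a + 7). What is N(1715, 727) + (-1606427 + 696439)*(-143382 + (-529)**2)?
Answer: -124175543590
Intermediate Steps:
q(a) = (-37 + a)*(7 + a)
N(J, p) = -259 + J + p**2 - 29*p (N(J, p) = (J + p) + (-259 + p**2 - 30*p) = -259 + J + p**2 - 29*p)
N(1715, 727) + (-1606427 + 696439)*(-143382 + (-529)**2) = (-259 + 1715 + 727**2 - 29*727) + (-1606427 + 696439)*(-143382 + (-529)**2) = (-259 + 1715 + 528529 - 21083) - 909988*(-143382 + 279841) = 508902 - 909988*136459 = 508902 - 124176052492 = -124175543590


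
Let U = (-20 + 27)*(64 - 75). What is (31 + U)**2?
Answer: 2116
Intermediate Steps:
U = -77 (U = 7*(-11) = -77)
(31 + U)**2 = (31 - 77)**2 = (-46)**2 = 2116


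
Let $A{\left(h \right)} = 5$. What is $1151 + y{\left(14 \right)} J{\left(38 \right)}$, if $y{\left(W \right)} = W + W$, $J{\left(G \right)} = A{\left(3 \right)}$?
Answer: $1291$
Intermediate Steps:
$J{\left(G \right)} = 5$
$y{\left(W \right)} = 2 W$
$1151 + y{\left(14 \right)} J{\left(38 \right)} = 1151 + 2 \cdot 14 \cdot 5 = 1151 + 28 \cdot 5 = 1151 + 140 = 1291$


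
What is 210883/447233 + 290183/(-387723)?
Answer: -48015224230/173402520459 ≈ -0.27690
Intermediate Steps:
210883/447233 + 290183/(-387723) = 210883*(1/447233) + 290183*(-1/387723) = 210883/447233 - 290183/387723 = -48015224230/173402520459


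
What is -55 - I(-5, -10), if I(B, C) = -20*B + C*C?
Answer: -255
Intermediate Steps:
I(B, C) = C² - 20*B (I(B, C) = -20*B + C² = C² - 20*B)
-55 - I(-5, -10) = -55 - ((-10)² - 20*(-5)) = -55 - (100 + 100) = -55 - 1*200 = -55 - 200 = -255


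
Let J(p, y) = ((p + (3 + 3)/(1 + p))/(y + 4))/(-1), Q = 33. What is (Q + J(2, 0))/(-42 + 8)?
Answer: -16/17 ≈ -0.94118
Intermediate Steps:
J(p, y) = -(p + 6/(1 + p))/(4 + y) (J(p, y) = ((p + 6/(1 + p))/(4 + y))*(-1) = -(p + 6/(1 + p))/(4 + y))
(Q + J(2, 0))/(-42 + 8) = (33 + (-6 - 1*2 - 1*2**2)/(4 + 0 + 4*2 + 2*0))/(-42 + 8) = (33 + (-6 - 2 - 1*4)/(4 + 0 + 8 + 0))/(-34) = (33 + (-6 - 2 - 4)/12)*(-1/34) = (33 + (1/12)*(-12))*(-1/34) = (33 - 1)*(-1/34) = 32*(-1/34) = -16/17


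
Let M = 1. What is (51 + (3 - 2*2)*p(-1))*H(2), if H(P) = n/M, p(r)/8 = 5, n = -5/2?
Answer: -55/2 ≈ -27.500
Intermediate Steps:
n = -5/2 (n = -5*1/2 = -5/2 ≈ -2.5000)
p(r) = 40 (p(r) = 8*5 = 40)
H(P) = -5/2 (H(P) = -5/2/1 = -5/2*1 = -5/2)
(51 + (3 - 2*2)*p(-1))*H(2) = (51 + (3 - 2*2)*40)*(-5/2) = (51 + (3 - 4)*40)*(-5/2) = (51 - 1*40)*(-5/2) = (51 - 40)*(-5/2) = 11*(-5/2) = -55/2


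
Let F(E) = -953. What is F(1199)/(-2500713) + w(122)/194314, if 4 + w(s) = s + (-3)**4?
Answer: 682823129/485923545882 ≈ 0.0014052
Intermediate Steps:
w(s) = 77 + s (w(s) = -4 + (s + (-3)**4) = -4 + (s + 81) = -4 + (81 + s) = 77 + s)
F(1199)/(-2500713) + w(122)/194314 = -953/(-2500713) + (77 + 122)/194314 = -953*(-1/2500713) + 199*(1/194314) = 953/2500713 + 199/194314 = 682823129/485923545882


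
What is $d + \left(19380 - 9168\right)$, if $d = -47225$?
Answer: $-37013$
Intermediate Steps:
$d + \left(19380 - 9168\right) = -47225 + \left(19380 - 9168\right) = -47225 + 10212 = -37013$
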